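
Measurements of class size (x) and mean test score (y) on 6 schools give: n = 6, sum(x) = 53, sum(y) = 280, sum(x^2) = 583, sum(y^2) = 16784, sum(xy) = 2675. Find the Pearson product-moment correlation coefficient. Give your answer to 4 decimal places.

Numerator: nΣxy − (Σx)(Σy) = 6·2675 − (53)(280) = 1210
Denominator: √[(nΣx²−(Σx)²)(nΣy²−(Σy)²)]
  nΣx²−(Σx)² = 6·583 − 2809 = 689;  nΣy²−(Σy)² = 6·16784 − 78400 = 22304
  √(689·22304) = √15367456 = 3920.1347
r = 1210 / 3920.1347 = 0.3087

0.3087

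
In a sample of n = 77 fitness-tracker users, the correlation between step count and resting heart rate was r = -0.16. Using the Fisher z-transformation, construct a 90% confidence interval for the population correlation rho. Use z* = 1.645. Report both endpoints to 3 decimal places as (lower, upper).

Fisher z: z_r = atanh(r) = ½·ln((1+(-0.16))/(1−(-0.16))) = -0.161387
SE(z) = 1/√(n−3) = 1/√74 = 0.116248
90% ⇒ z* = 1.645; margin = 1.645·0.116248 = 0.191228
CI on z-scale: (-0.352615, 0.029841)
Back-transform: tanh(-0.352615) = -0.338693, tanh(0.029841) = 0.029832

(-0.339, 0.030)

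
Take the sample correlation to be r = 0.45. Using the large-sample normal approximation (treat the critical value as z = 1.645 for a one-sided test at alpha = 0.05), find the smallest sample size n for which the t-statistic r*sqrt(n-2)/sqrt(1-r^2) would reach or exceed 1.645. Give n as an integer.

13

r√(n−2)/√(1−r²) ≥ 1.645  ⇔  n−2 ≥ (1.645)²·(1−r²)/r²
(1−r²)/r² = (1−0.2025)/0.2025 = 3.9383
n ≥ 2 + 2.706025·3.9383 = 2 + 10.6571 = 12.6571
⌈12.6571⌉ = 13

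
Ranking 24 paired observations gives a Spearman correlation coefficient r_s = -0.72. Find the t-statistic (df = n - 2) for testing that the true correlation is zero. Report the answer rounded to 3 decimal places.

-4.866

t = r_s·√(n−2) / √(1−r_s²) with r_s = -0.72, n = 24
  = -0.72·√22 / √(1 − 0.5184)
  = -0.72·4.690416 / 0.693974
  = -3.377100 / 0.693974 = -4.866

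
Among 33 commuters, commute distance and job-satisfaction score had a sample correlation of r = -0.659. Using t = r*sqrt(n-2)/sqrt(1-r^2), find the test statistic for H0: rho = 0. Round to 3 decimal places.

-4.878

1 − r² = 1 − 0.434281 = 0.565719;  √(1−r²) = 0.752143
√(n−2) = √31 = 5.567764
t = r·√(n−2)/√(1−r²) = -0.659 · 5.567764 / 0.752143 = -4.878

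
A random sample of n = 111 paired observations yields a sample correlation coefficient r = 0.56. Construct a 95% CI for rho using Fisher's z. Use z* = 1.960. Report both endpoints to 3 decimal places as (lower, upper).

(0.417, 0.676)

Fisher z: z_r = atanh(r) = ½·ln((1+0.56)/(1−0.56)) = 0.632833
SE(z) = 1/√(n−3) = 1/√108 = 0.096225
95% ⇒ z* = 1.960; margin = 1.960·0.096225 = 0.188601
CI on z-scale: (0.444232, 0.821434)
Back-transform: tanh(0.444232) = 0.417146, tanh(0.821434) = 0.675850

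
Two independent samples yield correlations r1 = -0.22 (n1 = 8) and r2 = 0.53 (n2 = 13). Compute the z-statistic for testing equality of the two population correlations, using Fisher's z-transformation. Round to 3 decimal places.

Fisher z-transforms: z1 = atanh(-0.22) = -0.223656, z2 = atanh(0.53) = 0.590145; difference d = -0.813801
Var(d) = 1/5 + 1/10 = 0.2000000 + 0.1000000 = 0.3000000
z = d/√Var(d) = -0.813801 / √0.3000000 = -0.813801 / 0.547723 = -1.486

-1.486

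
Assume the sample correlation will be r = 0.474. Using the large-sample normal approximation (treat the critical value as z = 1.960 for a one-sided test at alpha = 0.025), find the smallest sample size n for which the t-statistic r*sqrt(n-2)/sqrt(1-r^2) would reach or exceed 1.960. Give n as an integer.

Need r·√(n−2)/√(1−r²) ≥ 1.960
√(n−2) ≥ 1.960·√(1−0.224676) / 0.474 = 1.960·0.880525 / 0.474 = 3.6410
n−2 ≥ 13.2569  ⇒  n ≥ 15.2569
Smallest integer n = 16

16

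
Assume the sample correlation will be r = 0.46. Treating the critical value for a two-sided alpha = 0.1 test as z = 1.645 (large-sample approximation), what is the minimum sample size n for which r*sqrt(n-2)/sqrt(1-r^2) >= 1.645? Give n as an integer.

r√(n−2)/√(1−r²) ≥ 1.645  ⇔  n−2 ≥ (1.645)²·(1−r²)/r²
(1−r²)/r² = (1−0.2116)/0.2116 = 3.7259
n ≥ 2 + 2.706025·3.7259 = 2 + 10.0824 = 12.0824
⌈12.0824⌉ = 13

13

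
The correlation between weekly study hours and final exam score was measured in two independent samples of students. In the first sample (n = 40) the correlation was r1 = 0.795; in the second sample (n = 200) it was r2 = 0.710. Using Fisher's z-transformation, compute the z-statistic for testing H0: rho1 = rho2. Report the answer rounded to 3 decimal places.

z1 = atanh(0.795) = 1.084875,  z2 = atanh(0.710) = 0.887184
SE = √(1/(n1−3) + 1/(n2−3)) = √(1/37 + 1/197) = √(0.0270270 + 0.0050761) = √0.0321031 = 0.179173
z = (z1 − z2)/SE = (1.084875 − 0.887184) / 0.179173 = 0.197691 / 0.179173 = 1.103

1.103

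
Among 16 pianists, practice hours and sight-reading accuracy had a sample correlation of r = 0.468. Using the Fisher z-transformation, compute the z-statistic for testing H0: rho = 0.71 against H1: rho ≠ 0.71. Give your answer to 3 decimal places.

Fisher z: atanh(0.468) = 0.507506, atanh(0.71) = 0.887184
z = (z_r − z_0)·√(n−3) = (0.507506 − 0.887184)·√13 = -0.379678 · 3.605551 = -1.369

-1.369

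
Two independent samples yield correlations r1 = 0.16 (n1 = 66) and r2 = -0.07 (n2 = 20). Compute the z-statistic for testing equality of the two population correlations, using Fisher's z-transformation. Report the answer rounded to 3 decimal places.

0.847

z1 = atanh(0.16) = 0.161387,  z2 = atanh(-0.07) = -0.070115
SE = √(1/(n1−3) + 1/(n2−3)) = √(1/63 + 1/17) = √(0.0158730 + 0.0588235) = √0.0746965 = 0.273307
z = (z1 − z2)/SE = (0.161387 − (-0.070115)) / 0.273307 = 0.231502 / 0.273307 = 0.847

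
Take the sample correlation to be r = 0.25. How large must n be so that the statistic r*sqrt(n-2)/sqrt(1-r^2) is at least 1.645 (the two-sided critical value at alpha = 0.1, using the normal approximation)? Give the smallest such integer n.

Need r·√(n−2)/√(1−r²) ≥ 1.645
√(n−2) ≥ 1.645·√(1−0.0625) / 0.25 = 1.645·0.968246 / 0.25 = 6.3711
n−2 ≥ 40.5909  ⇒  n ≥ 42.5909
Smallest integer n = 43

43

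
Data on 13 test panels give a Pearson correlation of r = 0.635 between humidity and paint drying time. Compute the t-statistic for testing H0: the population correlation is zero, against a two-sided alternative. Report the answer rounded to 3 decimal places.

1 − r² = 1 − 0.403225 = 0.596775;  √(1−r²) = 0.772512
√(n−2) = √11 = 3.316625
t = r·√(n−2)/√(1−r²) = 0.635 · 3.316625 / 0.772512 = 2.726

2.726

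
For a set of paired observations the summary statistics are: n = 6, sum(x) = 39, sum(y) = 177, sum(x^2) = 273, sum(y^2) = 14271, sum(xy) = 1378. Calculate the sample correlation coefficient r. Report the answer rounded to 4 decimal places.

Numerator: nΣxy − (Σx)(Σy) = 6·1378 − (39)(177) = 1365
Denominator: √[(nΣx²−(Σx)²)(nΣy²−(Σy)²)]
  nΣx²−(Σx)² = 6·273 − 1521 = 117;  nΣy²−(Σy)² = 6·14271 − 31329 = 54297
  √(117·54297) = √6352749 = 2520.4660
r = 1365 / 2520.4660 = 0.5416

0.5416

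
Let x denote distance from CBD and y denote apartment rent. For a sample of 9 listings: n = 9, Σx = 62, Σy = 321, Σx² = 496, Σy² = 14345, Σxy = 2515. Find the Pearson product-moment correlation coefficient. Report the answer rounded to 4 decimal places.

Numerator: nΣxy − (Σx)(Σy) = 9·2515 − (62)(321) = 2733
Denominator: √[(nΣx²−(Σx)²)(nΣy²−(Σy)²)]
  nΣx²−(Σx)² = 9·496 − 3844 = 620;  nΣy²−(Σy)² = 9·14345 − 103041 = 26064
  √(620·26064) = √16159680 = 4019.9104
r = 2733 / 4019.9104 = 0.6799

0.6799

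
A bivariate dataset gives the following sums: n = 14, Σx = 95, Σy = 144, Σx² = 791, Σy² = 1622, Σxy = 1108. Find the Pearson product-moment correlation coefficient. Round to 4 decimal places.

Numerator: nΣxy − (Σx)(Σy) = 14·1108 − (95)(144) = 1832
Denominator: √[(nΣx²−(Σx)²)(nΣy²−(Σy)²)]
  nΣx²−(Σx)² = 14·791 − 9025 = 2049;  nΣy²−(Σy)² = 14·1622 − 20736 = 1972
  √(2049·1972) = √4040628 = 2010.1313
r = 1832 / 2010.1313 = 0.9114

0.9114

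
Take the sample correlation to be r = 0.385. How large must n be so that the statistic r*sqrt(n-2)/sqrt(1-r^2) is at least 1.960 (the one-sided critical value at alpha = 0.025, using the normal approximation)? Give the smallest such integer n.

25

r√(n−2)/√(1−r²) ≥ 1.960  ⇔  n−2 ≥ (1.960)²·(1−r²)/r²
(1−r²)/r² = (1−0.148225)/0.148225 = 5.7465
n ≥ 2 + 3.8416·5.7465 = 2 + 22.0758 = 24.0758
⌈24.0758⌉ = 25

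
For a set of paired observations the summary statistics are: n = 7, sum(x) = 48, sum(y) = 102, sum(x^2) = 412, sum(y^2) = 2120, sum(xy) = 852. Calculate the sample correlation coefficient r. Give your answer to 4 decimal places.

0.6658

S_xy = nΣxy − ΣxΣy = 7·852 − 48·102 = 5964 − 4896 = 1068
S_xx = nΣx² − (Σx)² = 7·412 − 48² = 2884 − 2304 = 580
S_yy = nΣy² − (Σy)² = 7·2120 − 102² = 14840 − 10404 = 4436
r = S_xy / √(S_xx·S_yy) = 1068 / √(580·4436) = 1068 / √2572880 = 1068 / 1604.0200 = 0.6658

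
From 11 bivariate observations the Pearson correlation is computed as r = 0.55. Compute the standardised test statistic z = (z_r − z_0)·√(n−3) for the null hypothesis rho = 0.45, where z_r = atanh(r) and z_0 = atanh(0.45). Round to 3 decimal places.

0.378

Fisher z: atanh(0.55) = 0.618381, atanh(0.45) = 0.484700
z = (z_r − z_0)·√(n−3) = (0.618381 − 0.484700)·√8 = 0.133681 · 2.828427 = 0.378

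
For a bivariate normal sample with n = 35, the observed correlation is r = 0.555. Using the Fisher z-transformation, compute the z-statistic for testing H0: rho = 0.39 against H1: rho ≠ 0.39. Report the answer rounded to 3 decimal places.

1.209

Fisher z: atanh(0.555) = 0.625578, atanh(0.39) = 0.411800
z = (z_r − z_0)·√(n−3) = (0.625578 − 0.411800)·√32 = 0.213778 · 5.656854 = 1.209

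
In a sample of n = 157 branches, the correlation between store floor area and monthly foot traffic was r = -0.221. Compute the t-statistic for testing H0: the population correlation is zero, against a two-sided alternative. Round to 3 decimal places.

t = r·√(n−2) / √(1−r²) with r = -0.221, n = 157
  = -0.221·√155 / √(1 − 0.048841)
  = -0.221·12.449900 / 0.975274
  = -2.751428 / 0.975274 = -2.821

-2.821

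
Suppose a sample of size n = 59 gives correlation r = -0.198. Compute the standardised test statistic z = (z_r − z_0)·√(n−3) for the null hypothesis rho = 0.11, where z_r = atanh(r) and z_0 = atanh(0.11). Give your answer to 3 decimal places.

-2.328

z_r = atanh(-0.198) = -0.200650,  z_0 = atanh(0.11) = 0.110447
SE = 1/√(n−3) = 1/√56 = 0.133631
z = (z_r − z_0)/SE = (-0.200650 − 0.110447) / 0.133631 = -0.311097 / 0.133631 = -2.328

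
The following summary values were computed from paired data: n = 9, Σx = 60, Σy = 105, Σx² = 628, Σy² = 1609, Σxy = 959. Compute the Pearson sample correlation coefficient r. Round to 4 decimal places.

0.8753

S_xy = nΣxy − ΣxΣy = 9·959 − 60·105 = 8631 − 6300 = 2331
S_xx = nΣx² − (Σx)² = 9·628 − 60² = 5652 − 3600 = 2052
S_yy = nΣy² − (Σy)² = 9·1609 − 105² = 14481 − 11025 = 3456
r = S_xy / √(S_xx·S_yy) = 2331 / √(2052·3456) = 2331 / √7091712 = 2331 / 2663.0268 = 0.8753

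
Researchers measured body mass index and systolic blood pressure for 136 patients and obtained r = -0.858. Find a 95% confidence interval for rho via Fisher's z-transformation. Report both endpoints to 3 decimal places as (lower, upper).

z_r = atanh(-0.858) = -1.285714;  SE = 1/√(n−3) = 1/√133 = 0.086711
z-limits: -1.285714 ± 1.960·0.086711 = -1.285714 ± 0.169954 = [-1.455668, -1.115760]
ρ-limits: (tanh -1.455668, tanh -1.115760) = (-0.897, -0.806)

(-0.897, -0.806)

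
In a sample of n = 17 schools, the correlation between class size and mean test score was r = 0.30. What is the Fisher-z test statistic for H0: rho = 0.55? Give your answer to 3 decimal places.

Fisher z: atanh(0.30) = 0.309520, atanh(0.55) = 0.618381
z = (z_r − z_0)·√(n−3) = (0.309520 − 0.618381)·√14 = -0.308861 · 3.741657 = -1.156

-1.156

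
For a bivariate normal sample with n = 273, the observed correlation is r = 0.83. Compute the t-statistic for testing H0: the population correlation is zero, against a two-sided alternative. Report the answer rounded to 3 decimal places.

1 − r² = 1 − 0.6889 = 0.3111;  √(1−r²) = 0.557763
√(n−2) = √271 = 16.462078
t = r·√(n−2)/√(1−r²) = 0.83 · 16.462078 / 0.557763 = 24.497

24.497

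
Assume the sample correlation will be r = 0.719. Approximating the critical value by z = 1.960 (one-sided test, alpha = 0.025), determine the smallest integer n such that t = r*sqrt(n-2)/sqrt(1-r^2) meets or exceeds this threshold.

Need r·√(n−2)/√(1−r²) ≥ 1.960
√(n−2) ≥ 1.960·√(1−0.516961) / 0.719 = 1.960·0.695010 / 0.719 = 1.8946
n−2 ≥ 3.5895  ⇒  n ≥ 5.5895
Smallest integer n = 6

6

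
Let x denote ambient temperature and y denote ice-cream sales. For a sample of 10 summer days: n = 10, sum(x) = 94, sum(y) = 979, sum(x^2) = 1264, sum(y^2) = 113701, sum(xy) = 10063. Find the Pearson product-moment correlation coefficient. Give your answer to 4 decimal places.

0.3301

Numerator: nΣxy − (Σx)(Σy) = 10·10063 − (94)(979) = 8604
Denominator: √[(nΣx²−(Σx)²)(nΣy²−(Σy)²)]
  nΣx²−(Σx)² = 10·1264 − 8836 = 3804;  nΣy²−(Σy)² = 10·113701 − 958441 = 178569
  √(3804·178569) = √679276476 = 26062.9330
r = 8604 / 26062.9330 = 0.3301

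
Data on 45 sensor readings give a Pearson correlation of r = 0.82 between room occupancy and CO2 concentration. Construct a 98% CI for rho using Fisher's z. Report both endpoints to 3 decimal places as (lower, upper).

(0.663, 0.908)

z_r = atanh(0.82) = 1.156817;  SE = 1/√(n−3) = 1/√42 = 0.154303
z-limits: 1.156817 ± 2.326·0.154303 = 1.156817 ± 0.358909 = [0.797908, 1.515726]
ρ-limits: (tanh 0.797908, tanh 1.515726) = (0.663, 0.908)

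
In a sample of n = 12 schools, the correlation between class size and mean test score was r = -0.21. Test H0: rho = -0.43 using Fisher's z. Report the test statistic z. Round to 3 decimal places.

z_r = atanh(-0.21) = -0.213171,  z_0 = atanh(-0.43) = -0.459897
SE = 1/√(n−3) = 1/√9 = 0.333333
z = (z_r − z_0)/SE = (-0.213171 − (-0.459897)) / 0.333333 = 0.246726 / 0.333333 = 0.740

0.740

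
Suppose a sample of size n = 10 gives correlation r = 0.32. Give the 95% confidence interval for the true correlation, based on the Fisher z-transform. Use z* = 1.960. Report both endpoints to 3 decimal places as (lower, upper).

Fisher z: z_r = atanh(r) = ½·ln((1+0.32)/(1−0.32)) = 0.331647
SE(z) = 1/√(n−3) = 1/√7 = 0.377964
95% ⇒ z* = 1.960; margin = 1.960·0.377964 = 0.740809
CI on z-scale: (-0.409162, 1.072456)
Back-transform: tanh(-0.409162) = -0.387761, tanh(1.072456) = 0.790385

(-0.388, 0.790)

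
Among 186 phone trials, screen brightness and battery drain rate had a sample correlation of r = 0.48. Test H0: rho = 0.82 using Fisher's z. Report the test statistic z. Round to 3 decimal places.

-8.574

z_r = atanh(0.48) = 0.522984,  z_0 = atanh(0.82) = 1.156817
SE = 1/√(n−3) = 1/√183 = 0.073922
z = (z_r − z_0)/SE = (0.522984 − 1.156817) / 0.073922 = -0.633833 / 0.073922 = -8.574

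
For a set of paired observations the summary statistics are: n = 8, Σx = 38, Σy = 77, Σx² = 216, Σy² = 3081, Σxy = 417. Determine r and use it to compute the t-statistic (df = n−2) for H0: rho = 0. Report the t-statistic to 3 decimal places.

Numerator: nΣxy − (Σx)(Σy) = 8·417 − (38)(77) = 410
Denominator: √[(nΣx²−(Σx)²)(nΣy²−(Σy)²)]
  nΣx²−(Σx)² = 8·216 − 1444 = 284;  nΣy²−(Σy)² = 8·3081 − 5929 = 18719
  √(284·18719) = √5316196 = 2305.6877
r = 410 / 2305.6877 = 0.1778
t = r·√(n−2)/√(1−r²) = 0.1778·√6 / √(1−0.031613) = 0.435519 / 0.984067 = 0.443

0.443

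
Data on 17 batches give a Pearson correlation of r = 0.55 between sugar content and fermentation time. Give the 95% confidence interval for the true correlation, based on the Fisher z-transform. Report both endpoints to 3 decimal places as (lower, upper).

z_r = atanh(0.55) = 0.618381;  SE = 1/√(n−3) = 1/√14 = 0.267261
z-limits: 0.618381 ± 1.960·0.267261 = 0.618381 ± 0.523832 = [0.094549, 1.142213]
ρ-limits: (tanh 0.094549, tanh 1.142213) = (0.094, 0.815)

(0.094, 0.815)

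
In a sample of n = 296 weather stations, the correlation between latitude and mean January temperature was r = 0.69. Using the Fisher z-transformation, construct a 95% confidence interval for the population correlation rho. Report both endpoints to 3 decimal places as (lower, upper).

(0.625, 0.745)

z_r = atanh(0.69) = 0.847956;  SE = 1/√(n−3) = 1/√293 = 0.058421
z-limits: 0.847956 ± 1.960·0.058421 = 0.847956 ± 0.114505 = [0.733451, 0.962461]
ρ-limits: (tanh 0.733451, tanh 0.962461) = (0.625, 0.745)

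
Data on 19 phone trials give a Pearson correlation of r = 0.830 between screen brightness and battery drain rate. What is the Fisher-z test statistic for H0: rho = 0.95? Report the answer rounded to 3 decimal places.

z_r = atanh(0.830) = 1.188136,  z_0 = atanh(0.95) = 1.831781
SE = 1/√(n−3) = 1/√16 = 0.250000
z = (z_r − z_0)/SE = (1.188136 − 1.831781) / 0.250000 = -0.643645 / 0.250000 = -2.575

-2.575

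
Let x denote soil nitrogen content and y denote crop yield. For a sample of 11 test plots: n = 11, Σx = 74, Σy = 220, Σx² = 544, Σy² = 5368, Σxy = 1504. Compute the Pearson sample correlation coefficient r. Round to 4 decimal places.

Numerator: nΣxy − (Σx)(Σy) = 11·1504 − (74)(220) = 264
Denominator: √[(nΣx²−(Σx)²)(nΣy²−(Σy)²)]
  nΣx²−(Σx)² = 11·544 − 5476 = 508;  nΣy²−(Σy)² = 11·5368 − 48400 = 10648
  √(508·10648) = √5409184 = 2325.7653
r = 264 / 2325.7653 = 0.1135

0.1135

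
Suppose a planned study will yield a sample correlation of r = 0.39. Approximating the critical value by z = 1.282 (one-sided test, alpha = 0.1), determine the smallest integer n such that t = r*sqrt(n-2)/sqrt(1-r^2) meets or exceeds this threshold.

12

r√(n−2)/√(1−r²) ≥ 1.282  ⇔  n−2 ≥ (1.282)²·(1−r²)/r²
(1−r²)/r² = (1−0.1521)/0.1521 = 5.5746
n ≥ 2 + 1.643524·5.5746 = 2 + 9.1620 = 11.1620
⌈11.1620⌉ = 12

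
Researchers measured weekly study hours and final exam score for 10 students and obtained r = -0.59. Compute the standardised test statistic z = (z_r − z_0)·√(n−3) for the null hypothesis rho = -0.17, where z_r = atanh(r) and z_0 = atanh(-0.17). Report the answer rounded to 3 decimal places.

z_r = atanh(-0.59) = -0.677666,  z_0 = atanh(-0.17) = -0.171667
SE = 1/√(n−3) = 1/√7 = 0.377964
z = (z_r − z_0)/SE = (-0.677666 − (-0.171667)) / 0.377964 = -0.505999 / 0.377964 = -1.339

-1.339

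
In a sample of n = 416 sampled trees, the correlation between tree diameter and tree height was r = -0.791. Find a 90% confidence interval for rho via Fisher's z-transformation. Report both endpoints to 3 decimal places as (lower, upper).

z_r = atanh(-0.791) = -1.074098;  SE = 1/√(n−3) = 1/√413 = 0.049207
z-limits: -1.074098 ± 1.645·0.049207 = -1.074098 ± 0.080946 = [-1.155044, -0.993152]
ρ-limits: (tanh -1.155044, tanh -0.993152) = (-0.819, -0.759)

(-0.819, -0.759)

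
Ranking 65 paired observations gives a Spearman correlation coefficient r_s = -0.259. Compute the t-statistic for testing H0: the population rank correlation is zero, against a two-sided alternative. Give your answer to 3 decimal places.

-2.128

t = r_s·√(n−2) / √(1−r_s²) with r_s = -0.259, n = 65
  = -0.259·√63 / √(1 − 0.067081)
  = -0.259·7.937254 / 0.965877
  = -2.055749 / 0.965877 = -2.128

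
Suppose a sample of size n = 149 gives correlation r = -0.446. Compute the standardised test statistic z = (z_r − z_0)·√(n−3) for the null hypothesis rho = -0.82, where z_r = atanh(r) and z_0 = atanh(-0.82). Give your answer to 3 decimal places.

Fisher z: atanh(-0.446) = -0.479696, atanh(-0.82) = -1.156817
z = (z_r − z_0)·√(n−3) = (-0.479696 − (-1.156817))·√146 = 0.677121 · 12.083046 = 8.182

8.182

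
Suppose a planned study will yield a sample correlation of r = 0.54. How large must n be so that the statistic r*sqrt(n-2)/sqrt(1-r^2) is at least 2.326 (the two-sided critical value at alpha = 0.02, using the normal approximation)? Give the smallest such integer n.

r√(n−2)/√(1−r²) ≥ 2.326  ⇔  n−2 ≥ (2.326)²·(1−r²)/r²
(1−r²)/r² = (1−0.2916)/0.2916 = 2.4294
n ≥ 2 + 5.410276·2.4294 = 2 + 13.1437 = 15.1437
⌈15.1437⌉ = 16

16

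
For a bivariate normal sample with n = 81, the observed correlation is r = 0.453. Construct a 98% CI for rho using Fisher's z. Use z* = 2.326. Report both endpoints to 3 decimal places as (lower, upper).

Fisher z: z_r = atanh(r) = ½·ln((1+0.453)/(1−0.453)) = 0.488468
SE(z) = 1/√(n−3) = 1/√78 = 0.113228
98% ⇒ z* = 2.326; margin = 2.326·0.113228 = 0.263368
CI on z-scale: (0.225100, 0.751836)
Back-transform: tanh(0.225100) = 0.221374, tanh(0.751836) = 0.636243

(0.221, 0.636)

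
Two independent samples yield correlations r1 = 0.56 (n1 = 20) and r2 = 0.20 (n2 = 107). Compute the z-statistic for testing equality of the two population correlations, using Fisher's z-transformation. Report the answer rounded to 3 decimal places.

Fisher z-transforms: z1 = atanh(0.56) = 0.632833, z2 = atanh(0.20) = 0.202733; difference d = 0.430100
Var(d) = 1/17 + 1/104 = 0.0588235 + 0.0096154 = 0.0684389
z = d/√Var(d) = 0.430100 / √0.0684389 = 0.430100 / 0.261608 = 1.644

1.644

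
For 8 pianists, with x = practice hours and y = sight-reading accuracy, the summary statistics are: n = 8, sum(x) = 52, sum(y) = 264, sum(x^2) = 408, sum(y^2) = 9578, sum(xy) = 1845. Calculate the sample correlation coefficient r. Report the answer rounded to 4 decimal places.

S_xy = nΣxy − ΣxΣy = 8·1845 − 52·264 = 14760 − 13728 = 1032
S_xx = nΣx² − (Σx)² = 8·408 − 52² = 3264 − 2704 = 560
S_yy = nΣy² − (Σy)² = 8·9578 − 264² = 76624 − 69696 = 6928
r = S_xy / √(S_xx·S_yy) = 1032 / √(560·6928) = 1032 / √3879680 = 1032 / 1969.6903 = 0.5239

0.5239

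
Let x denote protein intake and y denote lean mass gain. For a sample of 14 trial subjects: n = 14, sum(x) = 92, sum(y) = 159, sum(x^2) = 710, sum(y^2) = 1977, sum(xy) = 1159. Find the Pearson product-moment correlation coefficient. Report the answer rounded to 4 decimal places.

0.8496

S_xy = nΣxy − ΣxΣy = 14·1159 − 92·159 = 16226 − 14628 = 1598
S_xx = nΣx² − (Σx)² = 14·710 − 92² = 9940 − 8464 = 1476
S_yy = nΣy² − (Σy)² = 14·1977 − 159² = 27678 − 25281 = 2397
r = S_xy / √(S_xx·S_yy) = 1598 / √(1476·2397) = 1598 / √3537972 = 1598 / 1880.9498 = 0.8496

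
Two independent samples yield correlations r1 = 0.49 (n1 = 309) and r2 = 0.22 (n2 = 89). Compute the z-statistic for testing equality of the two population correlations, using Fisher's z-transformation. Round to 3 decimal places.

2.560

z1 = atanh(0.49) = 0.536060,  z2 = atanh(0.22) = 0.223656
SE = √(1/(n1−3) + 1/(n2−3)) = √(1/306 + 1/86) = √(0.0032680 + 0.0116279) = √0.0148959 = 0.122049
z = (z1 − z2)/SE = (0.536060 − 0.223656) / 0.122049 = 0.312404 / 0.122049 = 2.560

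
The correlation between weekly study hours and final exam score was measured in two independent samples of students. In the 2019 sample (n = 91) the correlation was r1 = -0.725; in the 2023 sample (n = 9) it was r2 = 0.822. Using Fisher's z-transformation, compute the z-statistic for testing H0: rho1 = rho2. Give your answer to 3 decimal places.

Fisher z-transforms: z1 = atanh(-0.725) = -0.918106, z2 = atanh(0.822) = 1.162953; difference d = -2.081059
Var(d) = 1/88 + 1/6 = 0.0113636 + 0.1666667 = 0.1780303
z = d/√Var(d) = -2.081059 / √0.1780303 = -2.081059 / 0.421936 = -4.932

-4.932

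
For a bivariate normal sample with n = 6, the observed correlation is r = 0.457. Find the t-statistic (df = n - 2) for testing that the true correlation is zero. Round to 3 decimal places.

1 − r² = 1 − 0.208849 = 0.791151;  √(1−r²) = 0.889467
√(n−2) = √4 = 2.000000
t = r·√(n−2)/√(1−r²) = 0.457 · 2.000000 / 0.889467 = 1.028

1.028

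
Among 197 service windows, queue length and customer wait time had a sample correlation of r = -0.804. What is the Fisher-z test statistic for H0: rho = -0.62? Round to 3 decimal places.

Fisher z: atanh(-0.804) = -1.109824, atanh(-0.62) = -0.725005
z = (z_r − z_0)·√(n−3) = (-1.109824 − (-0.725005))·√194 = -0.384819 · 13.928388 = -5.360

-5.360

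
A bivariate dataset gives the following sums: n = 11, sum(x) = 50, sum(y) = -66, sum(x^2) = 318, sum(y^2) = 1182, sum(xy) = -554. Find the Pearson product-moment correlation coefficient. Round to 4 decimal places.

S_xy = nΣxy − ΣxΣy = 11·(-554) − 50·(-66) = -6094 − (-3300) = -2794
S_xx = nΣx² − (Σx)² = 11·318 − 50² = 3498 − 2500 = 998
S_yy = nΣy² − (Σy)² = 11·1182 − (-66)² = 13002 − 4356 = 8646
r = S_xy / √(S_xx·S_yy) = -2794 / √(998·8646) = -2794 / √8628708 = -2794 / 2937.4663 = -0.9512

-0.9512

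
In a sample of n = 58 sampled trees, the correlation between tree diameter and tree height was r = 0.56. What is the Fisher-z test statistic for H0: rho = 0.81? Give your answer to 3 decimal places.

z_r = atanh(0.56) = 0.632833,  z_0 = atanh(0.81) = 1.127029
SE = 1/√(n−3) = 1/√55 = 0.134840
z = (z_r − z_0)/SE = (0.632833 − 1.127029) / 0.134840 = -0.494196 / 0.134840 = -3.665

-3.665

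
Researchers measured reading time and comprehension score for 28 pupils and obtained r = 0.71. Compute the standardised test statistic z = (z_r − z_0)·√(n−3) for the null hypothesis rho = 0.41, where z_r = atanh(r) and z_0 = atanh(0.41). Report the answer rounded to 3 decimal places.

z_r = atanh(0.71) = 0.887184,  z_0 = atanh(0.41) = 0.435611
SE = 1/√(n−3) = 1/√25 = 0.200000
z = (z_r − z_0)/SE = (0.887184 − 0.435611) / 0.200000 = 0.451573 / 0.200000 = 2.258

2.258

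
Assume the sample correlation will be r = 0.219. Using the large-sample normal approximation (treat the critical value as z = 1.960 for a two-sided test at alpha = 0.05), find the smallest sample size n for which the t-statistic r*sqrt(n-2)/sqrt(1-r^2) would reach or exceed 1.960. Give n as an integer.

79

r√(n−2)/√(1−r²) ≥ 1.960  ⇔  n−2 ≥ (1.960)²·(1−r²)/r²
(1−r²)/r² = (1−0.047961)/0.047961 = 19.8503
n ≥ 2 + 3.8416·19.8503 = 2 + 76.2569 = 78.2569
⌈78.2569⌉ = 79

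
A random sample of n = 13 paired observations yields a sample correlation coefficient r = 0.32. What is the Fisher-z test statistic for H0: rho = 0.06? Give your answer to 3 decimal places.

z_r = atanh(0.32) = 0.331647,  z_0 = atanh(0.06) = 0.060072
SE = 1/√(n−3) = 1/√10 = 0.316228
z = (z_r − z_0)/SE = (0.331647 − 0.060072) / 0.316228 = 0.271575 / 0.316228 = 0.859

0.859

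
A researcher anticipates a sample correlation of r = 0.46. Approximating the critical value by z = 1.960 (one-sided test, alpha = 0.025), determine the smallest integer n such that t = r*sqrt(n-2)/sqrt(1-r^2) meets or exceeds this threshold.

17

Need r·√(n−2)/√(1−r²) ≥ 1.960
√(n−2) ≥ 1.960·√(1−0.2116) / 0.46 = 1.960·0.887919 / 0.46 = 3.7833
n−2 ≥ 14.3134  ⇒  n ≥ 16.3134
Smallest integer n = 17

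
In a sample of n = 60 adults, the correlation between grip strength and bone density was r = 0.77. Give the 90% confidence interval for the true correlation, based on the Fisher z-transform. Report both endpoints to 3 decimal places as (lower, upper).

(0.665, 0.845)

z_r = atanh(0.77) = 1.020328;  SE = 1/√(n−3) = 1/√57 = 0.132453
z-limits: 1.020328 ± 1.645·0.132453 = 1.020328 ± 0.217885 = [0.802443, 1.238213]
ρ-limits: (tanh 0.802443, tanh 1.238213) = (0.665, 0.845)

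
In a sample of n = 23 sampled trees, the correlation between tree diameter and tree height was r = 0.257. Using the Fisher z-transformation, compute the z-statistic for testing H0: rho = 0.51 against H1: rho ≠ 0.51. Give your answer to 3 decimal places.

-1.341

z_r = atanh(0.257) = 0.262894,  z_0 = atanh(0.51) = 0.562730
SE = 1/√(n−3) = 1/√20 = 0.223607
z = (z_r − z_0)/SE = (0.262894 − 0.562730) / 0.223607 = -0.299836 / 0.223607 = -1.341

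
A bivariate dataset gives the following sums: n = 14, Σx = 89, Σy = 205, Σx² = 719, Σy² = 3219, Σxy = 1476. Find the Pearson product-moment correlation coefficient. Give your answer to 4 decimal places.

S_xy = nΣxy − ΣxΣy = 14·1476 − 89·205 = 20664 − 18245 = 2419
S_xx = nΣx² − (Σx)² = 14·719 − 89² = 10066 − 7921 = 2145
S_yy = nΣy² − (Σy)² = 14·3219 − 205² = 45066 − 42025 = 3041
r = S_xy / √(S_xx·S_yy) = 2419 / √(2145·3041) = 2419 / √6522945 = 2419 / 2554.0057 = 0.9471

0.9471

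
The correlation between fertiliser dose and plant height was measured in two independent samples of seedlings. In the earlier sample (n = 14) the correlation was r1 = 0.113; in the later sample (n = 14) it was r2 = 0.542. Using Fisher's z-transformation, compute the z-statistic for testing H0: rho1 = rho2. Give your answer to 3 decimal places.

Fisher z-transforms: z1 = atanh(0.113) = 0.113485, z2 = atanh(0.542) = 0.606983; difference d = -0.493498
Var(d) = 1/11 + 1/11 = 0.0909091 + 0.0909091 = 0.1818182
z = d/√Var(d) = -0.493498 / √0.1818182 = -0.493498 / 0.426401 = -1.157

-1.157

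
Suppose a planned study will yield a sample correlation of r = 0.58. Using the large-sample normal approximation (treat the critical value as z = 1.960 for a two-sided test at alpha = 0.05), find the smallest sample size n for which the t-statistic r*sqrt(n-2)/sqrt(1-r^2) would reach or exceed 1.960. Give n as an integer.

r√(n−2)/√(1−r²) ≥ 1.960  ⇔  n−2 ≥ (1.960)²·(1−r²)/r²
(1−r²)/r² = (1−0.3364)/0.3364 = 1.9727
n ≥ 2 + 3.8416·1.9727 = 2 + 7.5783 = 9.5783
⌈9.5783⌉ = 10

10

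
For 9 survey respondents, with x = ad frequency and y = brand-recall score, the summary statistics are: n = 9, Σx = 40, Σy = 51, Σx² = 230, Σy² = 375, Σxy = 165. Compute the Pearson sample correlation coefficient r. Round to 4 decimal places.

-0.9202

Numerator: nΣxy − (Σx)(Σy) = 9·165 − (40)(51) = -555
Denominator: √[(nΣx²−(Σx)²)(nΣy²−(Σy)²)]
  nΣx²−(Σx)² = 9·230 − 1600 = 470;  nΣy²−(Σy)² = 9·375 − 2601 = 774
  √(470·774) = √363780 = 603.1418
r = -555 / 603.1418 = -0.9202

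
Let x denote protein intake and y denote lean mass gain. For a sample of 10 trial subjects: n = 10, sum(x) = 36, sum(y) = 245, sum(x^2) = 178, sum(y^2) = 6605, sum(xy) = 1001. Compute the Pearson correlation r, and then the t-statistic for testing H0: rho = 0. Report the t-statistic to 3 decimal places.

2.748

S_xy = nΣxy − ΣxΣy = 10·1001 − 36·245 = 10010 − 8820 = 1190
S_xx = nΣx² − (Σx)² = 10·178 − 36² = 1780 − 1296 = 484
S_yy = nΣy² − (Σy)² = 10·6605 − 245² = 66050 − 60025 = 6025
r = S_xy / √(S_xx·S_yy) = 1190 / √(484·6025) = 1190 / √2916100 = 1190 / 1707.6592 = 0.6969
t = r·√(n−2)/√(1−r²) = 0.6969·√8 / √(1−0.485670) = 1.971131 / 0.717168 = 2.748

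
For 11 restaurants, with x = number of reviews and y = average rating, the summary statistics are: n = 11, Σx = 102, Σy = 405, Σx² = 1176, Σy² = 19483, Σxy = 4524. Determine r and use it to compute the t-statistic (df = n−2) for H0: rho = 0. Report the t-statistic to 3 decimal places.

3.393

S_xy = nΣxy − ΣxΣy = 11·4524 − 102·405 = 49764 − 41310 = 8454
S_xx = nΣx² − (Σx)² = 11·1176 − 102² = 12936 − 10404 = 2532
S_yy = nΣy² − (Σy)² = 11·19483 − 405² = 214313 − 164025 = 50288
r = S_xy / √(S_xx·S_yy) = 8454 / √(2532·50288) = 8454 / √127329216 = 8454 / 11284.0248 = 0.7492
t = r·√(n−2)/√(1−r²) = 0.7492·√9 / √(1−0.561301) = 2.247600 / 0.662344 = 3.393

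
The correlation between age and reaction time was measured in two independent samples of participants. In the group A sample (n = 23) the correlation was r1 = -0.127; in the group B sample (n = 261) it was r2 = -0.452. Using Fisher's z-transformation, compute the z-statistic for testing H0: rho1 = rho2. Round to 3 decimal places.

1.549

z1 = atanh(-0.127) = -0.127689,  z2 = atanh(-0.452) = -0.487211
SE = √(1/(n1−3) + 1/(n2−3)) = √(1/20 + 1/258) = √(0.0500000 + 0.0038760) = √0.0538760 = 0.232112
z = (z1 − z2)/SE = (-0.127689 − (-0.487211)) / 0.232112 = 0.359522 / 0.232112 = 1.549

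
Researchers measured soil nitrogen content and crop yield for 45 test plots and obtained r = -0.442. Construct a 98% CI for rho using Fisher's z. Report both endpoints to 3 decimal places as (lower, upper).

(-0.682, -0.115)

Fisher z: z_r = atanh(r) = ½·ln((1+(-0.442))/(1−(-0.442))) = -0.474714
SE(z) = 1/√(n−3) = 1/√42 = 0.154303
98% ⇒ z* = 2.326; margin = 2.326·0.154303 = 0.358909
CI on z-scale: (-0.833623, -0.115805)
Back-transform: tanh(-0.833623) = -0.682417, tanh(-0.115805) = -0.115290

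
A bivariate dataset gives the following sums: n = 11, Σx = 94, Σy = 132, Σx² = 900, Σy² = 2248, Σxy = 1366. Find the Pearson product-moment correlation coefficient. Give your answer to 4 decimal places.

Numerator: nΣxy − (Σx)(Σy) = 11·1366 − (94)(132) = 2618
Denominator: √[(nΣx²−(Σx)²)(nΣy²−(Σy)²)]
  nΣx²−(Σx)² = 11·900 − 8836 = 1064;  nΣy²−(Σy)² = 11·2248 − 17424 = 7304
  √(1064·7304) = √7771456 = 2787.7331
r = 2618 / 2787.7331 = 0.9391

0.9391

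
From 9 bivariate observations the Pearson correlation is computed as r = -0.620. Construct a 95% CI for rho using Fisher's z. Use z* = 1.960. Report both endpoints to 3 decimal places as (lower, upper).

z_r = atanh(-0.620) = -0.725005;  SE = 1/√(n−3) = 1/√6 = 0.408248
z-limits: -0.725005 ± 1.960·0.408248 = -0.725005 ± 0.800166 = [-1.525171, 0.075161]
ρ-limits: (tanh -1.525171, tanh 0.075161) = (-0.910, 0.075)

(-0.910, 0.075)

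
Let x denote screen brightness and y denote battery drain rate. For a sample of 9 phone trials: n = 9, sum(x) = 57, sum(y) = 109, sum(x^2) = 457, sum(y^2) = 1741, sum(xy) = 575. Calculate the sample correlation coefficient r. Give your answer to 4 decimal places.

-0.5738

Numerator: nΣxy − (Σx)(Σy) = 9·575 − (57)(109) = -1038
Denominator: √[(nΣx²−(Σx)²)(nΣy²−(Σy)²)]
  nΣx²−(Σx)² = 9·457 − 3249 = 864;  nΣy²−(Σy)² = 9·1741 − 11881 = 3788
  √(864·3788) = √3272832 = 1809.0970
r = -1038 / 1809.0970 = -0.5738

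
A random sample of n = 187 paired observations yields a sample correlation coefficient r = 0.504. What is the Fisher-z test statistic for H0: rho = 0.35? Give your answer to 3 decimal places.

z_r = atanh(0.504) = 0.554654,  z_0 = atanh(0.35) = 0.365444
SE = 1/√(n−3) = 1/√184 = 0.073721
z = (z_r − z_0)/SE = (0.554654 − 0.365444) / 0.073721 = 0.189210 / 0.073721 = 2.567

2.567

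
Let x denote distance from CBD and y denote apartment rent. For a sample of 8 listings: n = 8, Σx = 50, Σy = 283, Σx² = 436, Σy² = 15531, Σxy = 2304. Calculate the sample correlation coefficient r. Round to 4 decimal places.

0.6483

S_xy = nΣxy − ΣxΣy = 8·2304 − 50·283 = 18432 − 14150 = 4282
S_xx = nΣx² − (Σx)² = 8·436 − 50² = 3488 − 2500 = 988
S_yy = nΣy² − (Σy)² = 8·15531 − 283² = 124248 − 80089 = 44159
r = S_xy / √(S_xx·S_yy) = 4282 / √(988·44159) = 4282 / √43629092 = 4282 / 6605.2322 = 0.6483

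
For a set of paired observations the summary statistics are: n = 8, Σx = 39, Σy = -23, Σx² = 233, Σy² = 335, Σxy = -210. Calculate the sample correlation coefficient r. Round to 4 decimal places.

-0.9116

S_xy = nΣxy − ΣxΣy = 8·(-210) − 39·(-23) = -1680 − (-897) = -783
S_xx = nΣx² − (Σx)² = 8·233 − 39² = 1864 − 1521 = 343
S_yy = nΣy² − (Σy)² = 8·335 − (-23)² = 2680 − 529 = 2151
r = S_xy / √(S_xx·S_yy) = -783 / √(343·2151) = -783 / √737793 = -783 / 858.9488 = -0.9116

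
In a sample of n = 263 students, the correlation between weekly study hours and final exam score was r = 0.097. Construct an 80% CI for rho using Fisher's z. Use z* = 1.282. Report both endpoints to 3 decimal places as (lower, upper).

Fisher z: z_r = atanh(r) = ½·ln((1+0.097)/(1−0.097)) = 0.097306
SE(z) = 1/√(n−3) = 1/√260 = 0.062017
80% ⇒ z* = 1.282; margin = 1.282·0.062017 = 0.079506
CI on z-scale: (0.017800, 0.176812)
Back-transform: tanh(0.017800) = 0.017798, tanh(0.176812) = 0.174992

(0.018, 0.175)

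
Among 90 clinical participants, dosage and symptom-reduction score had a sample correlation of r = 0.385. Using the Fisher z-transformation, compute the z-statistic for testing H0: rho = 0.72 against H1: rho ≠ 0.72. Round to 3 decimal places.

-4.680

z_r = atanh(0.385) = 0.405917,  z_0 = atanh(0.72) = 0.907645
SE = 1/√(n−3) = 1/√87 = 0.107211
z = (z_r − z_0)/SE = (0.405917 − 0.907645) / 0.107211 = -0.501728 / 0.107211 = -4.680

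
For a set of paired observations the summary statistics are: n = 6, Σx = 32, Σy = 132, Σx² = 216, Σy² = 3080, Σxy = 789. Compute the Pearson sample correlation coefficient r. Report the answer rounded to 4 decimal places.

0.9516

Numerator: nΣxy − (Σx)(Σy) = 6·789 − (32)(132) = 510
Denominator: √[(nΣx²−(Σx)²)(nΣy²−(Σy)²)]
  nΣx²−(Σx)² = 6·216 − 1024 = 272;  nΣy²−(Σy)² = 6·3080 − 17424 = 1056
  √(272·1056) = √287232 = 535.9403
r = 510 / 535.9403 = 0.9516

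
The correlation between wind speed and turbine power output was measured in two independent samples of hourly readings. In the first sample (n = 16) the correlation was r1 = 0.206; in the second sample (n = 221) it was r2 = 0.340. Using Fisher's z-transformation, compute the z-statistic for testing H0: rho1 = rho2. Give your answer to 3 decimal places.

-0.508

z1 = atanh(0.206) = 0.208990,  z2 = atanh(0.340) = 0.354093
SE = √(1/(n1−3) + 1/(n2−3)) = √(1/13 + 1/218) = √(0.0769231 + 0.0045872) = √0.0815103 = 0.285500
z = (z1 − z2)/SE = (0.208990 − 0.354093) / 0.285500 = -0.145103 / 0.285500 = -0.508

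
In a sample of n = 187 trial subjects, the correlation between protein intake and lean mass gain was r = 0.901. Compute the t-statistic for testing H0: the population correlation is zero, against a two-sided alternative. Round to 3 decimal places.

28.249

1 − r² = 1 − 0.811801 = 0.188199;  √(1−r²) = 0.433819
√(n−2) = √185 = 13.601471
t = r·√(n−2)/√(1−r²) = 0.901 · 13.601471 / 0.433819 = 28.249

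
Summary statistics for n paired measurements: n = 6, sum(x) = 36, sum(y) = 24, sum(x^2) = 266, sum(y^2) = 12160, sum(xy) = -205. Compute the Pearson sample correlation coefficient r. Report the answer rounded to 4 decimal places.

S_xy = nΣxy − ΣxΣy = 6·(-205) − 36·24 = -1230 − 864 = -2094
S_xx = nΣx² − (Σx)² = 6·266 − 36² = 1596 − 1296 = 300
S_yy = nΣy² − (Σy)² = 6·12160 − 24² = 72960 − 576 = 72384
r = S_xy / √(S_xx·S_yy) = -2094 / √(300·72384) = -2094 / √21715200 = -2094 / 4659.9571 = -0.4494

-0.4494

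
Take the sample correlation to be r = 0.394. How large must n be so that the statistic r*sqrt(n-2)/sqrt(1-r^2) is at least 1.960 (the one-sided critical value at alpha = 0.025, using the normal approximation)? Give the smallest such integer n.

r√(n−2)/√(1−r²) ≥ 1.960  ⇔  n−2 ≥ (1.960)²·(1−r²)/r²
(1−r²)/r² = (1−0.155236)/0.155236 = 5.4418
n ≥ 2 + 3.8416·5.4418 = 2 + 20.9052 = 22.9052
⌈22.9052⌉ = 23

23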